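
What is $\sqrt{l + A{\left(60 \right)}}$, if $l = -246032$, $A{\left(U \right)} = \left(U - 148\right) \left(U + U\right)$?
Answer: $4 i \sqrt{16037} \approx 506.55 i$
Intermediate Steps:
$A{\left(U \right)} = 2 U \left(-148 + U\right)$ ($A{\left(U \right)} = \left(-148 + U\right) 2 U = 2 U \left(-148 + U\right)$)
$\sqrt{l + A{\left(60 \right)}} = \sqrt{-246032 + 2 \cdot 60 \left(-148 + 60\right)} = \sqrt{-246032 + 2 \cdot 60 \left(-88\right)} = \sqrt{-246032 - 10560} = \sqrt{-256592} = 4 i \sqrt{16037}$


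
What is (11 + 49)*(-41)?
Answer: -2460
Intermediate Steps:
(11 + 49)*(-41) = 60*(-41) = -2460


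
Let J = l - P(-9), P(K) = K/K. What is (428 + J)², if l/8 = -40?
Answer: 11449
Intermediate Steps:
l = -320 (l = 8*(-40) = -320)
P(K) = 1
J = -321 (J = -320 - 1*1 = -320 - 1 = -321)
(428 + J)² = (428 - 321)² = 107² = 11449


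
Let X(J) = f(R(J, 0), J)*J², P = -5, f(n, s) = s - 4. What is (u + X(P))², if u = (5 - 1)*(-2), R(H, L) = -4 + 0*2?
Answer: 54289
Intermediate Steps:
R(H, L) = -4 (R(H, L) = -4 + 0 = -4)
f(n, s) = -4 + s
X(J) = J²*(-4 + J) (X(J) = (-4 + J)*J² = J²*(-4 + J))
u = -8 (u = 4*(-2) = -8)
(u + X(P))² = (-8 + (-5)²*(-4 - 5))² = (-8 + 25*(-9))² = (-8 - 225)² = (-233)² = 54289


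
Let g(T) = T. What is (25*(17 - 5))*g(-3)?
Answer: -900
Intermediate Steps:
(25*(17 - 5))*g(-3) = (25*(17 - 5))*(-3) = (25*12)*(-3) = 300*(-3) = -900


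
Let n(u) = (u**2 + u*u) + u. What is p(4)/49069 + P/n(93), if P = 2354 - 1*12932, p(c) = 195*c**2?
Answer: -154930654/284452993 ≈ -0.54466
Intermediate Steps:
n(u) = u + 2*u**2 (n(u) = (u**2 + u**2) + u = 2*u**2 + u = u + 2*u**2)
P = -10578 (P = 2354 - 12932 = -10578)
p(4)/49069 + P/n(93) = (195*4**2)/49069 - 10578*1/(93*(1 + 2*93)) = (195*16)*(1/49069) - 10578*1/(93*(1 + 186)) = 3120*(1/49069) - 10578/(93*187) = 3120/49069 - 10578/17391 = 3120/49069 - 10578*1/17391 = 3120/49069 - 3526/5797 = -154930654/284452993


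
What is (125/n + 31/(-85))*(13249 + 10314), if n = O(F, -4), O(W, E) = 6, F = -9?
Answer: 245974157/510 ≈ 4.8230e+5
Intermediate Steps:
n = 6
(125/n + 31/(-85))*(13249 + 10314) = (125/6 + 31/(-85))*(13249 + 10314) = (125*(⅙) + 31*(-1/85))*23563 = (125/6 - 31/85)*23563 = (10439/510)*23563 = 245974157/510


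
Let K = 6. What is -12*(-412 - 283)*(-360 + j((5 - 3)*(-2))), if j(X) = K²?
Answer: -2702160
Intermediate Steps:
j(X) = 36 (j(X) = 6² = 36)
-12*(-412 - 283)*(-360 + j((5 - 3)*(-2))) = -12*(-412 - 283)*(-360 + 36) = -(-8340)*(-324) = -12*225180 = -2702160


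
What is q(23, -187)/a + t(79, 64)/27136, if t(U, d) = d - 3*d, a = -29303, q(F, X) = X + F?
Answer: 5465/6212236 ≈ 0.00087972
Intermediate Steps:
q(F, X) = F + X
t(U, d) = -2*d
q(23, -187)/a + t(79, 64)/27136 = (23 - 187)/(-29303) - 2*64/27136 = -164*(-1/29303) - 128*1/27136 = 164/29303 - 1/212 = 5465/6212236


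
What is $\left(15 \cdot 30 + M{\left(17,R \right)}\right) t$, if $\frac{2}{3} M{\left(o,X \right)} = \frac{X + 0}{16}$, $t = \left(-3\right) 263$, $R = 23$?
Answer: $- \frac{11416041}{32} \approx -3.5675 \cdot 10^{5}$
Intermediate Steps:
$t = -789$
$M{\left(o,X \right)} = \frac{3 X}{32}$ ($M{\left(o,X \right)} = \frac{3 \frac{X + 0}{16}}{2} = \frac{3 X \frac{1}{16}}{2} = \frac{3 \frac{X}{16}}{2} = \frac{3 X}{32}$)
$\left(15 \cdot 30 + M{\left(17,R \right)}\right) t = \left(15 \cdot 30 + \frac{3}{32} \cdot 23\right) \left(-789\right) = \left(450 + \frac{69}{32}\right) \left(-789\right) = \frac{14469}{32} \left(-789\right) = - \frac{11416041}{32}$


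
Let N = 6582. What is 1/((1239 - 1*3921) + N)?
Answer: 1/3900 ≈ 0.00025641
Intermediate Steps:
1/((1239 - 1*3921) + N) = 1/((1239 - 1*3921) + 6582) = 1/((1239 - 3921) + 6582) = 1/(-2682 + 6582) = 1/3900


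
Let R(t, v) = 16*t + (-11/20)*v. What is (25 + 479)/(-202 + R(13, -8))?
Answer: 630/13 ≈ 48.462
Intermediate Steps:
R(t, v) = 16*t - 11*v/20 (R(t, v) = 16*t + (-11*1/20)*v = 16*t - 11*v/20)
(25 + 479)/(-202 + R(13, -8)) = (25 + 479)/(-202 + (16*13 - 11/20*(-8))) = 504/(-202 + (208 + 22/5)) = 504/(-202 + 1062/5) = 504/(52/5) = 504*(5/52) = 630/13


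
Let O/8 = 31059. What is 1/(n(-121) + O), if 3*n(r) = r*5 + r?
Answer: 1/248230 ≈ 4.0285e-6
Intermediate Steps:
O = 248472 (O = 8*31059 = 248472)
n(r) = 2*r (n(r) = (r*5 + r)/3 = (5*r + r)/3 = (6*r)/3 = 2*r)
1/(n(-121) + O) = 1/(2*(-121) + 248472) = 1/(-242 + 248472) = 1/248230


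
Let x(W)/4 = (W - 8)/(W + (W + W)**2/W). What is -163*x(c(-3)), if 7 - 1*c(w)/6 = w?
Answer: -8476/75 ≈ -113.01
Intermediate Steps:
c(w) = 42 - 6*w
x(W) = 4*(-8 + W)/(5*W) (x(W) = 4*((W - 8)/(W + (W + W)**2/W)) = 4*((-8 + W)/(W + (2*W)**2/W)) = 4*((-8 + W)/(W + (4*W**2)/W)) = 4*((-8 + W)/(W + 4*W)) = 4*((-8 + W)/((5*W))) = 4*((-8 + W)*(1/(5*W))) = 4*((-8 + W)/(5*W)) = 4*(-8 + W)/(5*W))
-163*x(c(-3)) = -652*(-8 + (42 - 6*(-3)))/(5*(42 - 6*(-3))) = -652*(-8 + (42 + 18))/(5*(42 + 18)) = -652*(-8 + 60)/(5*60) = -652*52/(5*60) = -163*52/75 = -8476/75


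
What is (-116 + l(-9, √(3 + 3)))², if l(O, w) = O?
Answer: 15625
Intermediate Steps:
(-116 + l(-9, √(3 + 3)))² = (-116 - 9)² = (-125)² = 15625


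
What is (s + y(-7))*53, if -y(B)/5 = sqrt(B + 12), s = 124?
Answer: 6572 - 265*sqrt(5) ≈ 5979.4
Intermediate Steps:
y(B) = -5*sqrt(12 + B) (y(B) = -5*sqrt(B + 12) = -5*sqrt(12 + B))
(s + y(-7))*53 = (124 - 5*sqrt(12 - 7))*53 = (124 - 5*sqrt(5))*53 = 6572 - 265*sqrt(5)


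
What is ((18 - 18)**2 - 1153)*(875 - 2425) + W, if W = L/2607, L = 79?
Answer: 58975951/33 ≈ 1.7872e+6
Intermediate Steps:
W = 1/33 (W = 79/2607 = 79*(1/2607) = 1/33 ≈ 0.030303)
((18 - 18)**2 - 1153)*(875 - 2425) + W = ((18 - 18)**2 - 1153)*(875 - 2425) + 1/33 = (0**2 - 1153)*(-1550) + 1/33 = (0 - 1153)*(-1550) + 1/33 = -1153*(-1550) + 1/33 = 1787150 + 1/33 = 58975951/33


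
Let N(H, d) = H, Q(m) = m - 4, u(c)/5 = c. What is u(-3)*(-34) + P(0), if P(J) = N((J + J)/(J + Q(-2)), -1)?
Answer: 510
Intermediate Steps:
u(c) = 5*c
Q(m) = -4 + m
P(J) = 2*J/(-6 + J) (P(J) = (J + J)/(J + (-4 - 2)) = (2*J)/(J - 6) = (2*J)/(-6 + J) = 2*J/(-6 + J))
u(-3)*(-34) + P(0) = (5*(-3))*(-34) + 2*0/(-6 + 0) = -15*(-34) + 2*0/(-6) = 510 + 2*0*(-⅙) = 510 + 0 = 510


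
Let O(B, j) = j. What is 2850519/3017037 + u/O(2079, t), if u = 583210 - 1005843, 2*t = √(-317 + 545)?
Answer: 950173/1005679 - 422633*√57/57 ≈ -55978.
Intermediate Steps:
t = √57 (t = √(-317 + 545)/2 = √228/2 = (2*√57)/2 = √57 ≈ 7.5498)
u = -422633
2850519/3017037 + u/O(2079, t) = 2850519/3017037 - 422633*√57/57 = 2850519*(1/3017037) - 422633*√57/57 = 950173/1005679 - 422633*√57/57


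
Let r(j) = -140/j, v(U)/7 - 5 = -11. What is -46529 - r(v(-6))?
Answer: -139597/3 ≈ -46532.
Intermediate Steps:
v(U) = -42 (v(U) = 35 + 7*(-11) = 35 - 77 = -42)
-46529 - r(v(-6)) = -46529 - (-140)/(-42) = -46529 - (-140)*(-1)/42 = -46529 - 1*10/3 = -46529 - 10/3 = -139597/3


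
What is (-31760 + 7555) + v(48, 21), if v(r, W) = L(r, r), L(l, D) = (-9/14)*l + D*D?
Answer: -153523/7 ≈ -21932.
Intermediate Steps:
L(l, D) = D**2 - 9*l/14 (L(l, D) = (-9*1/14)*l + D**2 = -9*l/14 + D**2 = D**2 - 9*l/14)
v(r, W) = r**2 - 9*r/14
(-31760 + 7555) + v(48, 21) = (-31760 + 7555) + (1/14)*48*(-9 + 14*48) = -24205 + (1/14)*48*(-9 + 672) = -24205 + (1/14)*48*663 = -24205 + 15912/7 = -153523/7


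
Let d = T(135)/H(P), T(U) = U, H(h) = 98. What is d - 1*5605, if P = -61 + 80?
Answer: -549155/98 ≈ -5603.6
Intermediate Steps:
P = 19
d = 135/98 ≈ 1.3776
d - 1*5605 = 135/98 - 1*5605 = 135/98 - 5605 = -549155/98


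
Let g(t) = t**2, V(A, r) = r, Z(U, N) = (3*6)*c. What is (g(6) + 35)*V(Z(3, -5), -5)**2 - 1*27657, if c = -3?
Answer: -25882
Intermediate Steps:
Z(U, N) = -54 (Z(U, N) = (3*6)*(-3) = 18*(-3) = -54)
(g(6) + 35)*V(Z(3, -5), -5)**2 - 1*27657 = (6**2 + 35)*(-5)**2 - 1*27657 = (36 + 35)*25 - 27657 = 71*25 - 27657 = 1775 - 27657 = -25882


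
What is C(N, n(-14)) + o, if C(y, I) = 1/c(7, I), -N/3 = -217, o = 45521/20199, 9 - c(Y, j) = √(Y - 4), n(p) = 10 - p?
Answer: 1244143/525174 + √3/78 ≈ 2.3912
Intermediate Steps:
c(Y, j) = 9 - √(-4 + Y) (c(Y, j) = 9 - √(Y - 4) = 9 - √(-4 + Y))
o = 45521/20199 (o = 45521*(1/20199) = 45521/20199 ≈ 2.2536)
N = 651 (N = -3*(-217) = 651)
C(y, I) = 1/(9 - √3) (C(y, I) = 1/(9 - √(-4 + 7)) = 1/(9 - √3))
C(N, n(-14)) + o = (3/26 + √3/78) + 45521/20199 = 1244143/525174 + √3/78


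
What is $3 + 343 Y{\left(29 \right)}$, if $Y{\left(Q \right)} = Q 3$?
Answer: $29844$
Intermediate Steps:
$Y{\left(Q \right)} = 3 Q$
$3 + 343 Y{\left(29 \right)} = 3 + 343 \cdot 3 \cdot 29 = 3 + 343 \cdot 87 = 3 + 29841 = 29844$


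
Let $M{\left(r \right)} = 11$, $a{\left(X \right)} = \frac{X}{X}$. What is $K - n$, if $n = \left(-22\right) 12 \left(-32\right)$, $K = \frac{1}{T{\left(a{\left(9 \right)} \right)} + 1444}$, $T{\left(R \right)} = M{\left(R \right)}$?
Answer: $- \frac{12291839}{1455} \approx -8448.0$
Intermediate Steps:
$a{\left(X \right)} = 1$
$T{\left(R \right)} = 11$
$K = \frac{1}{1455}$ ($K = \frac{1}{11 + 1444} = \frac{1}{1455} \approx 0.00068729$)
$n = 8448$ ($n = \left(-264\right) \left(-32\right) = 8448$)
$K - n = \frac{1}{1455} - 8448 = - \frac{12291839}{1455}$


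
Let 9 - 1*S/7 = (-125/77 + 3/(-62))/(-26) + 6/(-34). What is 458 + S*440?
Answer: 195414428/6851 ≈ 28524.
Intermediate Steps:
S = 19227667/301444 (S = 63 - 7*((-125/77 + 3/(-62))/(-26) + 6/(-34)) = 63 - 7*((-125*1/77 + 3*(-1/62))*(-1/26) + 6*(-1/34)) = 63 - 7*((-125/77 - 3/62)*(-1/26) - 3/17) = 63 - 7*(-7981/4774*(-1/26) - 3/17) = 63 - 7*(7981/124124 - 3/17) = 63 - 7*(-236695/2110108) = 63 + 236695/301444 = 19227667/301444 ≈ 63.785)
458 + S*440 = 458 + (19227667/301444)*440 = 458 + 192276670/6851 = 195414428/6851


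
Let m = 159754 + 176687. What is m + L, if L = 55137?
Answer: 391578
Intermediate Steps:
m = 336441
m + L = 336441 + 55137 = 391578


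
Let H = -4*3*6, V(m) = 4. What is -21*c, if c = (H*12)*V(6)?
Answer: 72576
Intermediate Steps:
H = -72 (H = -12*6 = -72)
c = -3456 (c = -72*12*4 = -864*4 = -3456)
-21*c = -21*(-3456) = 72576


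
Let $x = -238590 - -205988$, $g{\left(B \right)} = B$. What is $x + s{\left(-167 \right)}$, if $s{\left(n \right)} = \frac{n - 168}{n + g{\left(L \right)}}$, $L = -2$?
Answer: $- \frac{5509403}{169} \approx -32600.0$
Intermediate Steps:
$x = -32602$ ($x = -238590 + 205988 = -32602$)
$s{\left(n \right)} = \frac{-168 + n}{-2 + n}$ ($s{\left(n \right)} = \frac{n - 168}{n - 2} = \frac{-168 + n}{-2 + n}$)
$x + s{\left(-167 \right)} = -32602 + \frac{-168 - 167}{-2 - 167} = -32602 + \frac{1}{-169} \left(-335\right) = -32602 - - \frac{335}{169} = -32602 + \frac{335}{169} = - \frac{5509403}{169}$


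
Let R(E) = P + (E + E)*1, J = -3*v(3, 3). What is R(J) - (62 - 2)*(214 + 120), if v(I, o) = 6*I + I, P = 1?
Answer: -20165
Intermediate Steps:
v(I, o) = 7*I
J = -63 (J = -21*3 = -3*21 = -63)
R(E) = 1 + 2*E (R(E) = 1 + (E + E)*1 = 1 + (2*E)*1 = 1 + 2*E)
R(J) - (62 - 2)*(214 + 120) = (1 + 2*(-63)) - (62 - 2)*(214 + 120) = (1 - 126) - 60*334 = -125 - 1*20040 = -125 - 20040 = -20165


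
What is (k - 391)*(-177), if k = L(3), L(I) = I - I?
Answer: 69207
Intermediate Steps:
L(I) = 0
k = 0
(k - 391)*(-177) = (0 - 391)*(-177) = -391*(-177) = 69207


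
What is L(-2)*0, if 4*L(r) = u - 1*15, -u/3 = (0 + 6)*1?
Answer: 0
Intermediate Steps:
u = -18 (u = -3*(0 + 6) = -18 ≈ -18.000)
L(r) = -33/4 (L(r) = (-18 - 1*15)/4 = (-18 - 15)/4 = (¼)*(-33) = -33/4)
L(-2)*0 = -33/4*0 = 0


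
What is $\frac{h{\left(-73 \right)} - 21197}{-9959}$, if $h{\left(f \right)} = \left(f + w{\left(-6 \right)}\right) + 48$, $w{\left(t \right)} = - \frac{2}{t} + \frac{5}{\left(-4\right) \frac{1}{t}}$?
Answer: $\frac{127285}{59754} \approx 2.1301$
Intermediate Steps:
$w{\left(t \right)} = - \frac{2}{t} - \frac{5 t}{4}$ ($w{\left(t \right)} = - \frac{2}{t} + 5 \left(- \frac{t}{4}\right) = - \frac{2}{t} - \frac{5 t}{4}$)
$h{\left(f \right)} = \frac{335}{6} + f$ ($h{\left(f \right)} = \left(f - \left(- \frac{15}{2} + \frac{2}{-6}\right)\right) + 48 = \left(f + \left(\left(-2\right) \left(- \frac{1}{6}\right) + \frac{15}{2}\right)\right) + 48 = \left(f + \left(\frac{1}{3} + \frac{15}{2}\right)\right) + 48 = \left(f + \frac{47}{6}\right) + 48 = \left(\frac{47}{6} + f\right) + 48 = \frac{335}{6} + f$)
$\frac{h{\left(-73 \right)} - 21197}{-9959} = \frac{\left(\frac{335}{6} - 73\right) - 21197}{-9959} = \left(- \frac{103}{6} - 21197\right) \left(- \frac{1}{9959}\right) = \left(- \frac{127285}{6}\right) \left(- \frac{1}{9959}\right) = \frac{127285}{59754}$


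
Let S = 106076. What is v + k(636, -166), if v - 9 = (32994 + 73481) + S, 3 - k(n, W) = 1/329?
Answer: 69933226/329 ≈ 2.1256e+5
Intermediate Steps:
k(n, W) = 986/329 (k(n, W) = 3 - 1/329 = 986/329)
v = 212560 (v = 9 + ((32994 + 73481) + 106076) = 9 + (106475 + 106076) = 9 + 212551 = 212560)
v + k(636, -166) = 212560 + 986/329 = 69933226/329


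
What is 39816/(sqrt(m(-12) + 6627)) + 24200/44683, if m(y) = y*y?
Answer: 24200/44683 + 13272*sqrt(6771)/2257 ≈ 484.41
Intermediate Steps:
m(y) = y**2
39816/(sqrt(m(-12) + 6627)) + 24200/44683 = 39816/(sqrt((-12)**2 + 6627)) + 24200/44683 = 39816/(sqrt(144 + 6627)) + 24200*(1/44683) = 39816/(sqrt(6771)) + 24200/44683 = 39816*(sqrt(6771)/6771) + 24200/44683 = 13272*sqrt(6771)/2257 + 24200/44683 = 24200/44683 + 13272*sqrt(6771)/2257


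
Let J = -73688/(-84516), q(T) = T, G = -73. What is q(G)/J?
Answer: -1542417/18422 ≈ -83.727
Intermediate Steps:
J = 18422/21129 (J = -73688*(-1/84516) = 18422/21129 ≈ 0.87188)
q(G)/J = -73/18422/21129 = -73*21129/18422 = -1542417/18422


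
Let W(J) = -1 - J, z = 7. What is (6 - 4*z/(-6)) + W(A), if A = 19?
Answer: -28/3 ≈ -9.3333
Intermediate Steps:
(6 - 4*z/(-6)) + W(A) = (6 - 28/(-6)) + (-1 - 1*19) = (6 - 28*(-1)/6) + (-1 - 19) = (6 - 4*(-7/6)) - 20 = (6 + 14/3) - 20 = 32/3 - 20 = -28/3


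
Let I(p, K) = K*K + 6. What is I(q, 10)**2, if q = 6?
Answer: 11236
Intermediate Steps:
I(p, K) = 6 + K**2 (I(p, K) = K**2 + 6 = 6 + K**2)
I(q, 10)**2 = (6 + 10**2)**2 = (6 + 100)**2 = 106**2 = 11236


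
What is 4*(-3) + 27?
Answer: 15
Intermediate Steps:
4*(-3) + 27 = -12 + 27 = 15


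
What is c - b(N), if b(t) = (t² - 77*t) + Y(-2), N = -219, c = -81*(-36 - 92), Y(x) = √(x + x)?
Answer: -54456 - 2*I ≈ -54456.0 - 2.0*I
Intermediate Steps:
Y(x) = √2*√x (Y(x) = √(2*x) = √2*√x)
c = 10368 (c = -81*(-128) = 10368)
b(t) = t² - 77*t + 2*I (b(t) = (t² - 77*t) + √2*√(-2) = (t² - 77*t) + √2*(I*√2) = (t² - 77*t) + 2*I = t² - 77*t + 2*I)
c - b(N) = 10368 - ((-219)² - 77*(-219) + 2*I) = 10368 - (47961 + 16863 + 2*I) = 10368 - (64824 + 2*I) = 10368 + (-64824 - 2*I) = -54456 - 2*I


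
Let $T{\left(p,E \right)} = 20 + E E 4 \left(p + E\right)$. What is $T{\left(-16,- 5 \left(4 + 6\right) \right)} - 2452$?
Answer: $-662432$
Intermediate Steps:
$T{\left(p,E \right)} = 20 + E^{2} \left(4 E + 4 p\right)$ ($T{\left(p,E \right)} = 20 + E^{2} \cdot 4 \left(E + p\right) = 20 + E^{2} \left(4 E + 4 p\right)$)
$T{\left(-16,- 5 \left(4 + 6\right) \right)} - 2452 = \left(20 + 4 \left(- 5 \left(4 + 6\right)\right)^{3} + 4 \left(-16\right) \left(- 5 \left(4 + 6\right)\right)^{2}\right) - 2452 = \left(20 + 4 \left(\left(-5\right) 10\right)^{3} + 4 \left(-16\right) \left(\left(-5\right) 10\right)^{2}\right) - 2452 = \left(20 + 4 \left(-50\right)^{3} + 4 \left(-16\right) \left(-50\right)^{2}\right) - 2452 = \left(20 + 4 \left(-125000\right) + 4 \left(-16\right) 2500\right) - 2452 = \left(20 - 500000 - 160000\right) - 2452 = -659980 - 2452 = -662432$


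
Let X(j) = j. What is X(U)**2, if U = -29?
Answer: 841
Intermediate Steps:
X(U)**2 = (-29)**2 = 841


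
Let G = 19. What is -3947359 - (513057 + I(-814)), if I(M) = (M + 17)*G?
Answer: -4445273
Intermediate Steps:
I(M) = 323 + 19*M (I(M) = (M + 17)*19 = (17 + M)*19 = 323 + 19*M)
-3947359 - (513057 + I(-814)) = -3947359 - (513057 + (323 + 19*(-814))) = -3947359 - (513057 + (323 - 15466)) = -3947359 - (513057 - 15143) = -3947359 - 1*497914 = -3947359 - 497914 = -4445273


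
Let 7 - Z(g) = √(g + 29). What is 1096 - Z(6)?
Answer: 1089 + √35 ≈ 1094.9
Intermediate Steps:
Z(g) = 7 - √(29 + g) (Z(g) = 7 - √(g + 29) = 7 - √(29 + g))
1096 - Z(6) = 1096 - (7 - √(29 + 6)) = 1096 - (7 - √35) = 1096 + (-7 + √35) = 1089 + √35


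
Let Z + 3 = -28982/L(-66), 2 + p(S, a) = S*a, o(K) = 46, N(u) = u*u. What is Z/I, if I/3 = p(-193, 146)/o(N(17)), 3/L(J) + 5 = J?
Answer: -47327399/126810 ≈ -373.21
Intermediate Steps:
N(u) = u²
L(J) = 3/(-5 + J)
p(S, a) = -2 + S*a
I = -42270/23 (I = 3*((-2 - 193*146)/46) = 3*((-2 - 28178)*(1/46)) = 3*(-28180*1/46) = 3*(-14090/23) = -42270/23 ≈ -1837.8)
Z = 2057713/3 (Z = -3 - 28982/(3/(-5 - 66)) = -3 - 28982/(3/(-71)) = -3 - 28982/(3*(-1/71)) = -3 - 28982/(-3/71) = -3 - 28982*(-71/3) = -3 + 2057722/3 = 2057713/3 ≈ 6.8590e+5)
Z/I = 2057713/(3*(-42270/23)) = (2057713/3)*(-23/42270) = -47327399/126810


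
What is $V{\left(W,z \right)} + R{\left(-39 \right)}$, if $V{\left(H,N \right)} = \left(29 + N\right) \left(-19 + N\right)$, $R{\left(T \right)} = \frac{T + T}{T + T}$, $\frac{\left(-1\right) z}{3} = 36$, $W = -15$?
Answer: $10034$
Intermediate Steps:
$z = -108$ ($z = \left(-3\right) 36 = -108$)
$R{\left(T \right)} = 1$ ($R{\left(T \right)} = \frac{2 T}{2 T} = 2 T \frac{1}{2 T} = 1$)
$V{\left(H,N \right)} = \left(-19 + N\right) \left(29 + N\right)$
$V{\left(W,z \right)} + R{\left(-39 \right)} = \left(-551 + \left(-108\right)^{2} + 10 \left(-108\right)\right) + 1 = \left(-551 + 11664 - 1080\right) + 1 = 10033 + 1 = 10034$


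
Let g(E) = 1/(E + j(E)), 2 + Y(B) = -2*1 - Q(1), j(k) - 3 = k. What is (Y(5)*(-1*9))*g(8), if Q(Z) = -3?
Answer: 9/19 ≈ 0.47368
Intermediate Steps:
j(k) = 3 + k
Y(B) = -1 (Y(B) = -2 + (-2*1 - 1*(-3)) = -2 + (-2 + 3) = -2 + 1 = -1)
g(E) = 1/(3 + 2*E) (g(E) = 1/(E + (3 + E)) = 1/(3 + 2*E))
(Y(5)*(-1*9))*g(8) = (-(-1)*9)/(3 + 2*8) = (-1*(-9))/(3 + 16) = 9/19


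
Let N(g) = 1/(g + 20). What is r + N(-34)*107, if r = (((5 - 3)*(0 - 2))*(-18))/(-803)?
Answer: -86929/11242 ≈ -7.7325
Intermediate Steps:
r = -72/803 (r = ((2*(-2))*(-18))*(-1/803) = -4*(-18)*(-1/803) = 72*(-1/803) = -72/803 ≈ -0.089664)
N(g) = 1/(20 + g)
r + N(-34)*107 = -72/803 + 107/(20 - 34) = -72/803 + 107/(-14) = -72/803 - 1/14*107 = -72/803 - 107/14 = -86929/11242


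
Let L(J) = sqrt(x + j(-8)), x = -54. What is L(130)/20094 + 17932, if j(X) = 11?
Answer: 17932 + I*sqrt(43)/20094 ≈ 17932.0 + 0.00032634*I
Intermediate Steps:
L(J) = I*sqrt(43) (L(J) = sqrt(-54 + 11) = sqrt(-43) = I*sqrt(43))
L(130)/20094 + 17932 = (I*sqrt(43))/20094 + 17932 = (I*sqrt(43))*(1/20094) + 17932 = I*sqrt(43)/20094 + 17932 = 17932 + I*sqrt(43)/20094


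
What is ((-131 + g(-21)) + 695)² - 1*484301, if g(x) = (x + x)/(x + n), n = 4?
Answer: -47226089/289 ≈ -1.6341e+5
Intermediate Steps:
g(x) = 2*x/(4 + x) (g(x) = (x + x)/(x + 4) = (2*x)/(4 + x) = 2*x/(4 + x))
((-131 + g(-21)) + 695)² - 1*484301 = ((-131 + 2*(-21)/(4 - 21)) + 695)² - 1*484301 = ((-131 + 2*(-21)/(-17)) + 695)² - 484301 = ((-131 + 2*(-21)*(-1/17)) + 695)² - 484301 = ((-131 + 42/17) + 695)² - 484301 = (-2185/17 + 695)² - 484301 = (9630/17)² - 484301 = 92736900/289 - 484301 = -47226089/289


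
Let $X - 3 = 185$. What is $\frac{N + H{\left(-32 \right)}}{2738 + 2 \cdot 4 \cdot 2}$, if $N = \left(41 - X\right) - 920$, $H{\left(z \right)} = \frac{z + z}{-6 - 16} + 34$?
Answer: $- \frac{1259}{3366} \approx -0.37403$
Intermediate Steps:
$X = 188$ ($X = 3 + 185 = 188$)
$H{\left(z \right)} = 34 - \frac{z}{11}$ ($H{\left(z \right)} = \frac{2 z}{-22} + 34 = 2 z \left(- \frac{1}{22}\right) + 34 = - \frac{z}{11} + 34 = 34 - \frac{z}{11}$)
$N = -1067$ ($N = \left(41 - 188\right) - 920 = -147 - 920 = -1067$)
$\frac{N + H{\left(-32 \right)}}{2738 + 2 \cdot 4 \cdot 2} = \frac{-1067 + \left(34 - - \frac{32}{11}\right)}{2738 + 2 \cdot 4 \cdot 2} = \frac{-1067 + \left(34 + \frac{32}{11}\right)}{2738 + 8 \cdot 2} = \frac{-1067 + \frac{406}{11}}{2738 + 16} = - \frac{11331}{11 \cdot 2754} = \left(- \frac{11331}{11}\right) \frac{1}{2754} = - \frac{1259}{3366}$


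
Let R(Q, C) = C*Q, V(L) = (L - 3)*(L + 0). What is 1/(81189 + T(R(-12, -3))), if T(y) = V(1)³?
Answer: 1/81181 ≈ 1.2318e-5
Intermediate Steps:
V(L) = L*(-3 + L) (V(L) = (-3 + L)*L = L*(-3 + L))
T(y) = -8 (T(y) = (1*(-3 + 1))³ = (1*(-2))³ = (-2)³ = -8)
1/(81189 + T(R(-12, -3))) = 1/(81189 - 8) = 1/81181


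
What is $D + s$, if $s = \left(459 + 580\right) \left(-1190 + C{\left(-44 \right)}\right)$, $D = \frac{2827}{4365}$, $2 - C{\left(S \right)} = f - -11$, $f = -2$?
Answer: $- \frac{5428673468}{4365} \approx -1.2437 \cdot 10^{6}$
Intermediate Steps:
$C{\left(S \right)} = -7$ ($C{\left(S \right)} = 2 - \left(-2 - -11\right) = 2 - \left(-2 + 11\right) = 2 - 9 = -7$)
$D = \frac{2827}{4365}$ ($D = 2827 \cdot \frac{1}{4365} = \frac{2827}{4365} \approx 0.64765$)
$s = -1243683$ ($s = \left(459 + 580\right) \left(-1190 - 7\right) = 1039 \left(-1197\right) = -1243683$)
$D + s = \frac{2827}{4365} - 1243683 = - \frac{5428673468}{4365}$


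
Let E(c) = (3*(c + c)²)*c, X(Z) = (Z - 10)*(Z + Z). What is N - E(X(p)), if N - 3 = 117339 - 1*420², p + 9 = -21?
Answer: -165888059058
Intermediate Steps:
p = -30 (p = -9 - 21 = -30)
N = -59058 (N = 3 + (117339 - 1*420²) = 3 + (117339 - 1*176400) = 3 + (117339 - 176400) = 3 - 59061 = -59058)
X(Z) = 2*Z*(-10 + Z) (X(Z) = (-10 + Z)*(2*Z) = 2*Z*(-10 + Z))
E(c) = 12*c³ (E(c) = (3*(2*c)²)*c = (3*(4*c²))*c = (12*c²)*c = 12*c³)
N - E(X(p)) = -59058 - 12*(2*(-30)*(-10 - 30))³ = -59058 - 12*(2*(-30)*(-40))³ = -59058 - 12*2400³ = -59058 - 12*13824000000 = -59058 - 1*165888000000 = -59058 - 165888000000 = -165888059058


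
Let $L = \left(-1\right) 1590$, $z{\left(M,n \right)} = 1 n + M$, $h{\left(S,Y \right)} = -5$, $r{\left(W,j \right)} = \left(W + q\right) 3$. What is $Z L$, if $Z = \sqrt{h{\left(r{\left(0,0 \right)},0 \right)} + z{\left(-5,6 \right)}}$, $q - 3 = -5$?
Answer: $- 3180 i \approx - 3180.0 i$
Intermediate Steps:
$q = -2$ ($q = 3 - 5 = -2$)
$r{\left(W,j \right)} = -6 + 3 W$ ($r{\left(W,j \right)} = \left(W - 2\right) 3 = \left(-2 + W\right) 3 = -6 + 3 W$)
$z{\left(M,n \right)} = M + n$ ($z{\left(M,n \right)} = n + M = M + n$)
$Z = 2 i$ ($Z = \sqrt{-5 + \left(-5 + 6\right)} = \sqrt{-5 + 1} = \sqrt{-4} = 2 i \approx 2.0 i$)
$L = -1590$
$Z L = 2 i \left(-1590\right) = - 3180 i$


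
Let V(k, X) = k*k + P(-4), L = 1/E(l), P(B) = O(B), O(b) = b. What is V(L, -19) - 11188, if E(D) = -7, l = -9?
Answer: -548407/49 ≈ -11192.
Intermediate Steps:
P(B) = B
L = -⅐ (L = 1/(-7) = -⅐ ≈ -0.14286)
V(k, X) = -4 + k² (V(k, X) = k*k - 4 = k² - 4 = -4 + k²)
V(L, -19) - 11188 = (-4 + (-⅐)²) - 11188 = (-4 + 1/49) - 11188 = -195/49 - 11188 = -548407/49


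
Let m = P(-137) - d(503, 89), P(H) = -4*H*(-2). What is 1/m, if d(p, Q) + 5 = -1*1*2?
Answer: -1/1089 ≈ -0.00091827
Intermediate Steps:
d(p, Q) = -7 (d(p, Q) = -5 - 1*1*2 = -5 - 1*2 = -5 - 2 = -7)
P(H) = 8*H
m = -1089 (m = 8*(-137) - 1*(-7) = -1096 + 7 = -1089)
1/m = 1/(-1089) = -1/1089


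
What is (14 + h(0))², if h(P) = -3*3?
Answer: 25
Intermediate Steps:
h(P) = -9
(14 + h(0))² = (14 - 9)² = 5² = 25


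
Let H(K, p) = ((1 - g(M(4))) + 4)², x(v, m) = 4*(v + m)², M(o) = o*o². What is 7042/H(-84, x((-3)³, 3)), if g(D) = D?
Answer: 7042/3481 ≈ 2.0230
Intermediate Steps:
M(o) = o³
x(v, m) = 4*(m + v)²
H(K, p) = 3481 (H(K, p) = ((1 - 1*4³) + 4)² = ((1 - 1*64) + 4)² = ((1 - 64) + 4)² = (-63 + 4)² = (-59)² = 3481)
7042/H(-84, x((-3)³, 3)) = 7042/3481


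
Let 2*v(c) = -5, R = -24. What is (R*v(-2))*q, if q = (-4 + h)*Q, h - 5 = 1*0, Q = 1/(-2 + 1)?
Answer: -60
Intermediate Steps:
Q = -1 (Q = 1/(-1) = -1)
v(c) = -5/2 (v(c) = (1/2)*(-5) = -5/2)
h = 5 (h = 5 + 1*0 = 5 + 0 = 5)
q = -1 (q = (-4 + 5)*(-1) = 1*(-1) = -1)
(R*v(-2))*q = -24*(-5/2)*(-1) = 60*(-1) = -60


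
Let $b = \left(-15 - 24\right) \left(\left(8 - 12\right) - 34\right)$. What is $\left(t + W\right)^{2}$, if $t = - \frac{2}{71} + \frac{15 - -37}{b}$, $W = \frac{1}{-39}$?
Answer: $\frac{970225}{2767917321} \approx 0.00035053$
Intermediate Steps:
$W = - \frac{1}{39} \approx -0.025641$
$b = 1482$ ($b = - 39 \left(\left(8 - 12\right) - 34\right) = - 39 \left(-4 - 34\right) = \left(-39\right) \left(-38\right) = 1482$)
$t = \frac{28}{4047}$ ($t = - \frac{2}{71} + \frac{15 - -37}{1482} = \left(-2\right) \frac{1}{71} + \left(15 + 37\right) \frac{1}{1482} = - \frac{2}{71} + 52 \cdot \frac{1}{1482} = - \frac{2}{71} + \frac{2}{57} = \frac{28}{4047} \approx 0.0069187$)
$\left(t + W\right)^{2} = \left(\frac{28}{4047} - \frac{1}{39}\right)^{2} = \left(- \frac{985}{52611}\right)^{2} = \frac{970225}{2767917321}$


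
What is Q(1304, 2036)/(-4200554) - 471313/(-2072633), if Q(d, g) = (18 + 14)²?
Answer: 988826665605/4353103419341 ≈ 0.22715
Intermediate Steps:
Q(d, g) = 1024 (Q(d, g) = 32² = 1024)
Q(1304, 2036)/(-4200554) - 471313/(-2072633) = 1024/(-4200554) - 471313/(-2072633) = 1024*(-1/4200554) - 471313*(-1/2072633) = -512/2100277 + 471313/2072633 = 988826665605/4353103419341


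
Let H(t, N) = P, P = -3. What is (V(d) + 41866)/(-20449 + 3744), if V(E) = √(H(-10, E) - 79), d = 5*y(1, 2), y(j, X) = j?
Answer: -41866/16705 - I*√82/16705 ≈ -2.5062 - 0.00054208*I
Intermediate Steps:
H(t, N) = -3
d = 5 (d = 5*1 = 5)
V(E) = I*√82 (V(E) = √(-3 - 79) = √(-82) = I*√82)
(V(d) + 41866)/(-20449 + 3744) = (I*√82 + 41866)/(-20449 + 3744) = (41866 + I*√82)/(-16705) = (41866 + I*√82)*(-1/16705) = -41866/16705 - I*√82/16705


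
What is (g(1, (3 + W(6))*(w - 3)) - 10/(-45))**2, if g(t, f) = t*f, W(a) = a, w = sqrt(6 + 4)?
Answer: 123691/81 - 482*sqrt(10) ≈ 2.8316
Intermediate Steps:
w = sqrt(10) ≈ 3.1623
g(t, f) = f*t
(g(1, (3 + W(6))*(w - 3)) - 10/(-45))**2 = (((3 + 6)*(sqrt(10) - 3))*1 - 10/(-45))**2 = ((9*(-3 + sqrt(10)))*1 - 10*(-1/45))**2 = ((-27 + 9*sqrt(10))*1 + 2/9)**2 = ((-27 + 9*sqrt(10)) + 2/9)**2 = (-241/9 + 9*sqrt(10))**2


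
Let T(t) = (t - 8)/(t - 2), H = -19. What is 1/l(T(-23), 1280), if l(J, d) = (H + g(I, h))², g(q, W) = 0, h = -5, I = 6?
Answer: 1/361 ≈ 0.0027701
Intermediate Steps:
T(t) = (-8 + t)/(-2 + t)
l(J, d) = 361 (l(J, d) = (-19 + 0)² = (-19)² = 361)
1/l(T(-23), 1280) = 1/361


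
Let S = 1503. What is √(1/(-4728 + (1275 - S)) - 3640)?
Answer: I*√22351362999/2478 ≈ 60.332*I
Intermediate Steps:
√(1/(-4728 + (1275 - S)) - 3640) = √(1/(-4728 + (1275 - 1*1503)) - 3640) = √(1/(-4728 + (1275 - 1503)) - 3640) = √(1/(-4728 - 228) - 3640) = √(1/(-4956) - 3640) = √(-1/4956 - 3640) = √(-18039841/4956) = I*√22351362999/2478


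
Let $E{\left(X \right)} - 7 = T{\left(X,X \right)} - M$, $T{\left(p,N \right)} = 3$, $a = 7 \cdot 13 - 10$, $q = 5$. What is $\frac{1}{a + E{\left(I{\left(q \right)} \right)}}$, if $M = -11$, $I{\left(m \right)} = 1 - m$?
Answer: $\frac{1}{102} \approx 0.0098039$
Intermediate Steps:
$a = 81$ ($a = 91 - 10 = 81$)
$E{\left(X \right)} = 21$ ($E{\left(X \right)} = 7 + \left(3 - -11\right) = 7 + \left(3 + 11\right) = 7 + 14 = 21$)
$\frac{1}{a + E{\left(I{\left(q \right)} \right)}} = \frac{1}{81 + 21} = \frac{1}{102}$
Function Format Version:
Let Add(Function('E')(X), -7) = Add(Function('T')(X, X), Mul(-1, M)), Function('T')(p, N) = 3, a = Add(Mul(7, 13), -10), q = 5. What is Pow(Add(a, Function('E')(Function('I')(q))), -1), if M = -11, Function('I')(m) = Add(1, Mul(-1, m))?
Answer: Rational(1, 102) ≈ 0.0098039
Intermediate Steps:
a = 81 (a = Add(91, -10) = 81)
Function('E')(X) = 21 (Function('E')(X) = Add(7, Add(3, Mul(-1, -11))) = Add(7, Add(3, 11)) = Add(7, 14) = 21)
Pow(Add(a, Function('E')(Function('I')(q))), -1) = Pow(Add(81, 21), -1) = Pow(102, -1) = Rational(1, 102)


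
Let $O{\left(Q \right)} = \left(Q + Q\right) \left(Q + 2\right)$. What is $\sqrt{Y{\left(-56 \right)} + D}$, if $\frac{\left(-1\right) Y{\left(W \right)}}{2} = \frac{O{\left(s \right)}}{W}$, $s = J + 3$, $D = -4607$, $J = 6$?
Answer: $\frac{i \sqrt{901586}}{14} \approx 67.823 i$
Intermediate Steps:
$s = 9$ ($s = 6 + 3 = 9$)
$O{\left(Q \right)} = 2 Q \left(2 + Q\right)$
$Y{\left(W \right)} = - \frac{396}{W}$ ($Y{\left(W \right)} = - 2 \frac{2 \cdot 9 \left(2 + 9\right)}{W} = - 2 \frac{2 \cdot 9 \cdot 11}{W} = - 2 \frac{198}{W} = - \frac{396}{W}$)
$\sqrt{Y{\left(-56 \right)} + D} = \sqrt{- \frac{396}{-56} - 4607} = \sqrt{\left(-396\right) \left(- \frac{1}{56}\right) - 4607} = \sqrt{\frac{99}{14} - 4607} = \sqrt{- \frac{64399}{14}} = \frac{i \sqrt{901586}}{14}$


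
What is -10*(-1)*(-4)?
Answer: -40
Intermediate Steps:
-10*(-1)*(-4) = 10*(-4) = -40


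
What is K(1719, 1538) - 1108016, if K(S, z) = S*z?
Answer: 1535806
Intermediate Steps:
K(1719, 1538) - 1108016 = 1719*1538 - 1108016 = 2643822 - 1108016 = 1535806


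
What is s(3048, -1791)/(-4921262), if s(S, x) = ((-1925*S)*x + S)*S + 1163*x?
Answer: -604338793407/92854 ≈ -6.5085e+6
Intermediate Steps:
s(S, x) = 1163*x + S*(S - 1925*S*x) (s(S, x) = (-1925*S*x + S)*S + 1163*x = (S - 1925*S*x)*S + 1163*x = S*(S - 1925*S*x) + 1163*x = 1163*x + S*(S - 1925*S*x))
s(3048, -1791)/(-4921262) = (3048² + 1163*(-1791) - 1925*(-1791)*3048²)/(-4921262) = (9290304 - 2082933 - 1925*(-1791)*9290304)*(-1/4921262) = (9290304 - 2082933 + 32029948843200)*(-1/4921262) = 32029956050571*(-1/4921262) = -604338793407/92854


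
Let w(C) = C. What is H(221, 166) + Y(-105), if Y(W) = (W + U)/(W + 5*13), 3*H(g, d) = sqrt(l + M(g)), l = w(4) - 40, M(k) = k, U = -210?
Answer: 63/8 + sqrt(185)/3 ≈ 12.409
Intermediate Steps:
l = -36 (l = 4 - 40 = -36)
H(g, d) = sqrt(-36 + g)/3
Y(W) = (-210 + W)/(65 + W) (Y(W) = (W - 210)/(W + 5*13) = (-210 + W)/(W + 65) = (-210 + W)/(65 + W))
H(221, 166) + Y(-105) = sqrt(-36 + 221)/3 + (-210 - 105)/(65 - 105) = sqrt(185)/3 - 315/(-40) = sqrt(185)/3 - 1/40*(-315) = sqrt(185)/3 + 63/8 = 63/8 + sqrt(185)/3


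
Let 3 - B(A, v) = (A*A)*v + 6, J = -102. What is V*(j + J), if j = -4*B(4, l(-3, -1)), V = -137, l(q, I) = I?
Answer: 21098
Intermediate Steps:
B(A, v) = -3 - v*A² (B(A, v) = 3 - ((A*A)*v + 6) = 3 - (A²*v + 6) = 3 - (v*A² + 6) = 3 - (6 + v*A²) = 3 + (-6 - v*A²) = -3 - v*A²)
j = -52 (j = -4*(-3 - 1*(-1)*4²) = -4*(-3 - 1*(-1)*16) = -4*(-3 + 16) = -4*13 = -52)
V*(j + J) = -137*(-52 - 102) = -137*(-154) = 21098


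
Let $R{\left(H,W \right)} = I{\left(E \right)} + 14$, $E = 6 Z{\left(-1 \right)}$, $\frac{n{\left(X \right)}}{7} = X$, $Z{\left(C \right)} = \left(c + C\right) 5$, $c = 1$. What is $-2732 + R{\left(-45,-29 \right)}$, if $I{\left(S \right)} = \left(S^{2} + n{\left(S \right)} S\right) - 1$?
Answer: $-2719$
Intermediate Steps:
$Z{\left(C \right)} = 5 + 5 C$ ($Z{\left(C \right)} = \left(1 + C\right) 5 = 5 + 5 C$)
$n{\left(X \right)} = 7 X$
$E = 0$ ($E = 6 \left(5 + 5 \left(-1\right)\right) = 6 \left(5 - 5\right) = 6 \cdot 0 = 0$)
$I{\left(S \right)} = -1 + 8 S^{2}$ ($I{\left(S \right)} = \left(S^{2} + 7 S S\right) - 1 = \left(S^{2} + 7 S^{2}\right) - 1 = 8 S^{2} - 1 = -1 + 8 S^{2}$)
$R{\left(H,W \right)} = 13$ ($R{\left(H,W \right)} = \left(-1 + 8 \cdot 0^{2}\right) + 14 = \left(-1 + 8 \cdot 0\right) + 14 = \left(-1 + 0\right) + 14 = -1 + 14 = 13$)
$-2732 + R{\left(-45,-29 \right)} = -2732 + 13 = -2719$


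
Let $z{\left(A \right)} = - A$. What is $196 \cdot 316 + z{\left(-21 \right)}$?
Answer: $61957$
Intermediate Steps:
$196 \cdot 316 + z{\left(-21 \right)} = 196 \cdot 316 - -21 = 61936 + 21 = 61957$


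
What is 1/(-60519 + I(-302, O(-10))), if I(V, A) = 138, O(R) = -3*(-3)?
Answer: -1/60381 ≈ -1.6562e-5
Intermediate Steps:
O(R) = 9
1/(-60519 + I(-302, O(-10))) = 1/(-60519 + 138) = 1/(-60381) = -1/60381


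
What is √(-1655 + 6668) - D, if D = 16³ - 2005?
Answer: -2091 + 3*√557 ≈ -2020.2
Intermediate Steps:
D = 2091 (D = 4096 - 2005 = 2091)
√(-1655 + 6668) - D = √(-1655 + 6668) - 1*2091 = √5013 - 2091 = 3*√557 - 2091 = -2091 + 3*√557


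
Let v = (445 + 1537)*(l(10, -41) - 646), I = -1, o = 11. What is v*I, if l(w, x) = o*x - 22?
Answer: 2217858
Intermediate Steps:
l(w, x) = -22 + 11*x (l(w, x) = 11*x - 22 = -22 + 11*x)
v = -2217858 (v = (445 + 1537)*((-22 + 11*(-41)) - 646) = 1982*((-22 - 451) - 646) = 1982*(-473 - 646) = 1982*(-1119) = -2217858)
v*I = -2217858*(-1) = 2217858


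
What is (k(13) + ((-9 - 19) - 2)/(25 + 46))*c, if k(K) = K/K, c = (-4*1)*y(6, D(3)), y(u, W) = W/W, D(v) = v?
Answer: -164/71 ≈ -2.3099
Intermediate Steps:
y(u, W) = 1
c = -4 (c = -4*1*1 = -4*1 = -4)
k(K) = 1
(k(13) + ((-9 - 19) - 2)/(25 + 46))*c = (1 + ((-9 - 19) - 2)/(25 + 46))*(-4) = (1 + (-28 - 2)/71)*(-4) = (1 - 30*1/71)*(-4) = (1 - 30/71)*(-4) = (41/71)*(-4) = -164/71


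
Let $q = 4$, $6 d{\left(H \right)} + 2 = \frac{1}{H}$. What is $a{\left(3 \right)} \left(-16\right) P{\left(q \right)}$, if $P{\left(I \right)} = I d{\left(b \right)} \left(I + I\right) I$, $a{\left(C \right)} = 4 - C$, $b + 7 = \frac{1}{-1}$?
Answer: $\frac{2176}{3} \approx 725.33$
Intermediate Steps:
$b = -8$ ($b = -7 + \frac{1}{-1} = -7 - 1 = -8$)
$d{\left(H \right)} = - \frac{1}{3} + \frac{1}{6 H}$
$P{\left(I \right)} = - \frac{17 I^{3}}{24}$ ($P{\left(I \right)} = I \frac{1 - -16}{6 \left(-8\right)} \left(I + I\right) I = I \frac{1}{6} \left(- \frac{1}{8}\right) \left(1 + 16\right) 2 I I = I \frac{1}{6} \left(- \frac{1}{8}\right) 17 \cdot 2 I I = I \left(- \frac{17 \cdot 2 I}{48}\right) I = I \left(- \frac{17 I}{24}\right) I = - \frac{17 I^{2}}{24} I = - \frac{17 I^{3}}{24}$)
$a{\left(3 \right)} \left(-16\right) P{\left(q \right)} = \left(4 - 3\right) \left(-16\right) \left(- \frac{17 \cdot 4^{3}}{24}\right) = \left(4 - 3\right) \left(-16\right) \left(\left(- \frac{17}{24}\right) 64\right) = 1 \left(-16\right) \left(- \frac{136}{3}\right) = \left(-16\right) \left(- \frac{136}{3}\right) = \frac{2176}{3}$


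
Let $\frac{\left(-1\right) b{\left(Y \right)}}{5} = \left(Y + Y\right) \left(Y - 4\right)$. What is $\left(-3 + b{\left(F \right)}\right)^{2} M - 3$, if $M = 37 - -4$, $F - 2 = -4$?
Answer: $620286$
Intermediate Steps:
$F = -2$ ($F = 2 - 4 = -2$)
$b{\left(Y \right)} = - 10 Y \left(-4 + Y\right)$ ($b{\left(Y \right)} = - 5 \left(Y + Y\right) \left(Y - 4\right) = - 5 \cdot 2 Y \left(-4 + Y\right) = - 10 Y \left(-4 + Y\right)$)
$M = 41$ ($M = 37 + 4 = 41$)
$\left(-3 + b{\left(F \right)}\right)^{2} M - 3 = \left(-3 + 10 \left(-2\right) \left(4 - -2\right)\right)^{2} \cdot 41 - 3 = \left(-3 + 10 \left(-2\right) \left(4 + 2\right)\right)^{2} \cdot 41 - 3 = \left(-3 + 10 \left(-2\right) 6\right)^{2} \cdot 41 - 3 = \left(-3 - 120\right)^{2} \cdot 41 - 3 = \left(-123\right)^{2} \cdot 41 - 3 = 15129 \cdot 41 - 3 = 620289 - 3 = 620286$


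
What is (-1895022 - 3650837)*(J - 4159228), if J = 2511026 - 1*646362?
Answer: 12725328410476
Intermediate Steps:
J = 1864664 (J = 2511026 - 646362 = 1864664)
(-1895022 - 3650837)*(J - 4159228) = (-1895022 - 3650837)*(1864664 - 4159228) = -5545859*(-2294564) = 12725328410476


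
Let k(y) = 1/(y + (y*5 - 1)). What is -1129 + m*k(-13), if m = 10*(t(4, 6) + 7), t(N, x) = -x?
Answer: -89201/79 ≈ -1129.1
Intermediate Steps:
m = 10 (m = 10*(-1*6 + 7) = 10*(-6 + 7) = 10*1 = 10)
k(y) = 1/(-1 + 6*y) (k(y) = 1/(y + (5*y - 1)) = 1/(y + (-1 + 5*y)) = 1/(-1 + 6*y))
-1129 + m*k(-13) = -1129 + 10/(-1 + 6*(-13)) = -1129 + 10/(-1 - 78) = -1129 + 10/(-79) = -1129 + 10*(-1/79) = -1129 - 10/79 = -89201/79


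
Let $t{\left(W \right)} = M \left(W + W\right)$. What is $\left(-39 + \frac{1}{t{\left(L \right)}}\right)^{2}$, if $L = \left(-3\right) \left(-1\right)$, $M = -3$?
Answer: $\frac{494209}{324} \approx 1525.3$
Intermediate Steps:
$L = 3$
$t{\left(W \right)} = - 6 W$ ($t{\left(W \right)} = - 3 \left(W + W\right) = - 3 \cdot 2 W = - 6 W$)
$\left(-39 + \frac{1}{t{\left(L \right)}}\right)^{2} = \left(-39 + \frac{1}{\left(-6\right) 3}\right)^{2} = \left(-39 + \frac{1}{-18}\right)^{2} = \left(-39 - \frac{1}{18}\right)^{2} = \left(- \frac{703}{18}\right)^{2} = \frac{494209}{324}$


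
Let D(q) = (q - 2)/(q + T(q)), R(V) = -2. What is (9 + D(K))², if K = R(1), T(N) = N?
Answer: 100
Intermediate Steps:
K = -2
D(q) = (-2 + q)/(2*q) (D(q) = (q - 2)/(q + q) = (-2 + q)/((2*q)) = (-2 + q)*(1/(2*q)) = (-2 + q)/(2*q))
(9 + D(K))² = (9 + (½)*(-2 - 2)/(-2))² = (9 + (½)*(-½)*(-4))² = (9 + 1)² = 10² = 100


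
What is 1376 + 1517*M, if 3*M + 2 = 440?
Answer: 222858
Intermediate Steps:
M = 146 (M = -⅔ + (⅓)*440 = -⅔ + 440/3 = 146)
1376 + 1517*M = 1376 + 1517*146 = 1376 + 221482 = 222858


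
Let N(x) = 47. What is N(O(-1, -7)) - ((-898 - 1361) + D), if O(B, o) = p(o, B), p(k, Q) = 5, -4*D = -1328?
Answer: 1974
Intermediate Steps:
D = 332 (D = -¼*(-1328) = 332)
O(B, o) = 5
N(O(-1, -7)) - ((-898 - 1361) + D) = 47 - ((-898 - 1361) + 332) = 47 - (-2259 + 332) = 47 - 1*(-1927) = 47 + 1927 = 1974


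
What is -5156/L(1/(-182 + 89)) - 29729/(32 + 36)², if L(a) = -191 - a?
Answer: 844599247/41065744 ≈ 20.567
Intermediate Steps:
-5156/L(1/(-182 + 89)) - 29729/(32 + 36)² = -5156/(-191 - 1/(-182 + 89)) - 29729/(32 + 36)² = -5156/(-191 - 1/(-93)) - 29729/(68²) = -5156/(-191 - 1*(-1/93)) - 29729/4624 = -5156/(-191 + 1/93) - 29729*1/4624 = -5156/(-17762/93) - 29729/4624 = -5156*(-93/17762) - 29729/4624 = 239754/8881 - 29729/4624 = 844599247/41065744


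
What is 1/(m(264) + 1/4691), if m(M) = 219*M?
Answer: 4691/271214857 ≈ 1.7296e-5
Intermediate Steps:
1/(m(264) + 1/4691) = 1/(219*264 + 1/4691) = 1/(57816 + 1/4691) = 1/(271214857/4691) = 4691/271214857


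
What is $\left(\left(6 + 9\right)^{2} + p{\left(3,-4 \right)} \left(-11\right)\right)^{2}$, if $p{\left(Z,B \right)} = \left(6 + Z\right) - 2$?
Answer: $21904$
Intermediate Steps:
$p{\left(Z,B \right)} = 4 + Z$
$\left(\left(6 + 9\right)^{2} + p{\left(3,-4 \right)} \left(-11\right)\right)^{2} = \left(\left(6 + 9\right)^{2} + \left(4 + 3\right) \left(-11\right)\right)^{2} = \left(15^{2} + 7 \left(-11\right)\right)^{2} = \left(225 - 77\right)^{2} = 148^{2} = 21904$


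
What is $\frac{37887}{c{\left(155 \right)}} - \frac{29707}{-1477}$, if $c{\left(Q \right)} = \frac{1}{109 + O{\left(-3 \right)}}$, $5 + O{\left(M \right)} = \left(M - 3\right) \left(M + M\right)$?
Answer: $\frac{7834303567}{1477} \approx 5.3042 \cdot 10^{6}$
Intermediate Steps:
$O{\left(M \right)} = -5 + 2 M \left(-3 + M\right)$ ($O{\left(M \right)} = -5 + \left(M - 3\right) \left(M + M\right) = -5 + \left(-3 + M\right) 2 M = -5 + 2 M \left(-3 + M\right)$)
$c{\left(Q \right)} = \frac{1}{140}$ ($c{\left(Q \right)} = \frac{1}{109 - \left(-13 - 18\right)} = \frac{1}{109 + \left(-5 + 18 + 2 \cdot 9\right)} = \frac{1}{109 + \left(-5 + 18 + 18\right)} = \frac{1}{109 + 31} = \frac{1}{140}$)
$\frac{37887}{c{\left(155 \right)}} - \frac{29707}{-1477} = 37887 \frac{1}{\frac{1}{140}} - \frac{29707}{-1477} = 37887 \cdot 140 - - \frac{29707}{1477} = 5304180 + \frac{29707}{1477} = \frac{7834303567}{1477}$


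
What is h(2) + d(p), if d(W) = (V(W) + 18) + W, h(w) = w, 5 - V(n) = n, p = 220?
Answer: 25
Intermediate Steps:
V(n) = 5 - n
d(W) = 23 (d(W) = ((5 - W) + 18) + W = (23 - W) + W = 23)
h(2) + d(p) = 2 + 23 = 25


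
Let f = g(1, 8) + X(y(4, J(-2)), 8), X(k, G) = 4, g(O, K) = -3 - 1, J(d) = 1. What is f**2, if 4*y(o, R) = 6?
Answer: 0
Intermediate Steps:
y(o, R) = 3/2 (y(o, R) = (1/4)*6 = 3/2)
g(O, K) = -4
f = 0 (f = -4 + 4 = 0)
f**2 = 0**2 = 0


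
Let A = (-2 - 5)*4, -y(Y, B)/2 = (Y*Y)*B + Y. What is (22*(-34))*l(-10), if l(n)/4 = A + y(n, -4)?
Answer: -2369664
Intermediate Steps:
y(Y, B) = -2*Y - 2*B*Y² (y(Y, B) = -2*((Y*Y)*B + Y) = -2*(Y²*B + Y) = -2*(B*Y² + Y) = -2*(Y + B*Y²) = -2*Y - 2*B*Y²)
A = -28 (A = -7*4 = -28)
l(n) = -112 - 8*n*(1 - 4*n) (l(n) = 4*(-28 - 2*n*(1 - 4*n)) = -112 - 8*n*(1 - 4*n))
(22*(-34))*l(-10) = (22*(-34))*(-112 + 8*(-10)*(-1 + 4*(-10))) = -748*(-112 + 8*(-10)*(-1 - 40)) = -748*(-112 + 8*(-10)*(-41)) = -748*(-112 + 3280) = -748*3168 = -2369664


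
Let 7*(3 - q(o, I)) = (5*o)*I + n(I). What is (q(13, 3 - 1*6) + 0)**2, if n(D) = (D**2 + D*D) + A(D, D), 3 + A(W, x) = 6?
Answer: 38025/49 ≈ 776.02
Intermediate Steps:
A(W, x) = 3 (A(W, x) = -3 + 6 = 3)
n(D) = 3 + 2*D**2 (n(D) = (D**2 + D*D) + 3 = (D**2 + D**2) + 3 = 2*D**2 + 3 = 3 + 2*D**2)
q(o, I) = 18/7 - 2*I**2/7 - 5*I*o/7 (q(o, I) = 3 - ((5*o)*I + (3 + 2*I**2))/7 = 3 - (5*I*o + (3 + 2*I**2))/7 = 3 - (3 + 2*I**2 + 5*I*o)/7 = 3 + (-3/7 - 2*I**2/7 - 5*I*o/7) = 18/7 - 2*I**2/7 - 5*I*o/7)
(q(13, 3 - 1*6) + 0)**2 = ((18/7 - 2*(3 - 1*6)**2/7 - 5/7*(3 - 1*6)*13) + 0)**2 = ((18/7 - 2*(3 - 6)**2/7 - 5/7*(3 - 6)*13) + 0)**2 = ((18/7 - 2/7*(-3)**2 - 5/7*(-3)*13) + 0)**2 = ((18/7 - 2/7*9 + 195/7) + 0)**2 = ((18/7 - 18/7 + 195/7) + 0)**2 = (195/7 + 0)**2 = (195/7)**2 = 38025/49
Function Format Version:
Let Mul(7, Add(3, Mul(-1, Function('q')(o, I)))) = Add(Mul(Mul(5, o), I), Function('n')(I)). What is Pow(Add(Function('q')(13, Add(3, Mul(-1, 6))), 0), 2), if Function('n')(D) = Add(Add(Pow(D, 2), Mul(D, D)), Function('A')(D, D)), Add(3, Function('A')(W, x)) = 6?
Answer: Rational(38025, 49) ≈ 776.02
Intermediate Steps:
Function('A')(W, x) = 3 (Function('A')(W, x) = Add(-3, 6) = 3)
Function('n')(D) = Add(3, Mul(2, Pow(D, 2))) (Function('n')(D) = Add(Add(Pow(D, 2), Mul(D, D)), 3) = Add(Add(Pow(D, 2), Pow(D, 2)), 3) = Add(Mul(2, Pow(D, 2)), 3) = Add(3, Mul(2, Pow(D, 2))))
Function('q')(o, I) = Add(Rational(18, 7), Mul(Rational(-2, 7), Pow(I, 2)), Mul(Rational(-5, 7), I, o)) (Function('q')(o, I) = Add(3, Mul(Rational(-1, 7), Add(Mul(Mul(5, o), I), Add(3, Mul(2, Pow(I, 2)))))) = Add(3, Mul(Rational(-1, 7), Add(Mul(5, I, o), Add(3, Mul(2, Pow(I, 2)))))) = Add(3, Mul(Rational(-1, 7), Add(3, Mul(2, Pow(I, 2)), Mul(5, I, o)))) = Add(3, Add(Rational(-3, 7), Mul(Rational(-2, 7), Pow(I, 2)), Mul(Rational(-5, 7), I, o))) = Add(Rational(18, 7), Mul(Rational(-2, 7), Pow(I, 2)), Mul(Rational(-5, 7), I, o)))
Pow(Add(Function('q')(13, Add(3, Mul(-1, 6))), 0), 2) = Pow(Add(Add(Rational(18, 7), Mul(Rational(-2, 7), Pow(Add(3, Mul(-1, 6)), 2)), Mul(Rational(-5, 7), Add(3, Mul(-1, 6)), 13)), 0), 2) = Pow(Add(Add(Rational(18, 7), Mul(Rational(-2, 7), Pow(Add(3, -6), 2)), Mul(Rational(-5, 7), Add(3, -6), 13)), 0), 2) = Pow(Add(Add(Rational(18, 7), Mul(Rational(-2, 7), Pow(-3, 2)), Mul(Rational(-5, 7), -3, 13)), 0), 2) = Pow(Add(Add(Rational(18, 7), Mul(Rational(-2, 7), 9), Rational(195, 7)), 0), 2) = Pow(Add(Add(Rational(18, 7), Rational(-18, 7), Rational(195, 7)), 0), 2) = Pow(Add(Rational(195, 7), 0), 2) = Pow(Rational(195, 7), 2) = Rational(38025, 49)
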